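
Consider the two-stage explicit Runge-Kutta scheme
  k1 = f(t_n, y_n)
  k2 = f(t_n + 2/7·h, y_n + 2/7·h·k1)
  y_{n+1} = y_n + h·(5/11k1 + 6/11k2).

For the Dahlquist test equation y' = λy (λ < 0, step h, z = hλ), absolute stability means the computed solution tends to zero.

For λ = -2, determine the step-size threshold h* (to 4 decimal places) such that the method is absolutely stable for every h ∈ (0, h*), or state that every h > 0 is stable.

Test eqn y'=λy, z=hλ:
  k1=λy_n ⇒ h·k1=z·y_n;  k2=λ(1+2/7z)y_n ⇒ h·k2=z(1+2/7z)y_n
  y_{n+1}/y_n = 1 + 5/11z + 6/11z(1+2/7z) = 1 + z + 12/77z²
  Hence R(z) = 1 + z + 12/77z².

Solve |R(x)|<1 on ℝ⁻.
x=-1.56: |R|=0.1807
R=1: x+12/77x²=0 ⇒ x=−77/12=-6.4167; min R=1−1/(4·12/77)=-0.6042>−1
Confirm numerically:
  x=-3.616: |R|=0.57827 <1
  x=-3.553: |R|=0.58565 <1
  x=-3.500: |R|=0.59091 <1
  x=-2.656: |R|=0.55662 <1
  x=-6.729: |R|=1.32754 >1
  x=-6.655: |R|=1.24719 >1
Stable set (-6.4167, 0).

(-6.4167,0); λ=-2 ⇒ h* = (77/12)/2 = 3.2083.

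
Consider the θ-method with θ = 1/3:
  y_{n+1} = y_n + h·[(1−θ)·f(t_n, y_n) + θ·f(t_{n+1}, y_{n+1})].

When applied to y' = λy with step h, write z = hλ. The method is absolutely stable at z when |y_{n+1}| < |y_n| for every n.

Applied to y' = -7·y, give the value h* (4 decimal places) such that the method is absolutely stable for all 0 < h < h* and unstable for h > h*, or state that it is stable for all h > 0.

Set f=λy, z=hλ:
  y_{n+1} = y_n + z·[2/3·y_n + 1/3·y_{n+1}] ⇒ (1 − 1/3z)y_{n+1} = (1 + 2/3z)y_n
  ⇒ R(z) = (1 + 2/3z)/(1 − 1/3z).

Find x<0 with |R(x)|<1.
x=-1.68: |R|=0.0769
R=−1: 1+2/3x = −1+1/3x ⇒ -1/3x=2 ⇒ x=2/(-1/3)=-6.0000
Confirm numerically:
  x=-5.438: |R|=0.93340 <1
  x=-3.236: |R|=0.55677 <1
  x=-2.434: |R|=0.34376 <1
  x=-6.593: |R|=1.06182 >1
  x=-6.516: |R|=1.05422 >1
  x=-6.107: |R|=1.01175 >1
Stable set (-6.0000, 0).

(-6.0000,0); λ=-7 ⇒ h* = (6)/7 = 0.8571.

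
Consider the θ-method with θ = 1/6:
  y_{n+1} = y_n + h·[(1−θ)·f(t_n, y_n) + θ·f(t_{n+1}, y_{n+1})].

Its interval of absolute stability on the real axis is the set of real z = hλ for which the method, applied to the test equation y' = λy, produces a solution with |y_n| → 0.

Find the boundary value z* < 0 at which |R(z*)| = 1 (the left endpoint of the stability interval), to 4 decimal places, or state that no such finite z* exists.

Set f=λy, z=hλ:
  y_{n+1} = y_n + z·[5/6·y_n + 1/6·y_{n+1}] ⇒ (1 − 1/6z)y_{n+1} = (1 + 5/6z)y_n
  ⇒ R(z) = (1 + 5/6z)/(1 − 1/6z).

Boundary: |R(x)|=1, x<0.
x=-0.69: |R|=0.3812
R=−1: 1+5/6x = −1+1/6x ⇒ -2/3x=2 ⇒ x=2/(-2/3)=-3.0000
Confirm numerically:
  x=-2.950: |R|=0.97765 <1
  x=-2.338: |R|=0.68242 <1
  x=-1.318: |R|=0.08062 <1
  x=-3.555: |R|=1.23234 >1
  x=-3.136: |R|=1.05954 >1
  x=-3.115: |R|=1.05047 >1
So |R|<1 on (-3.0000, 0).

z* = -3.0000.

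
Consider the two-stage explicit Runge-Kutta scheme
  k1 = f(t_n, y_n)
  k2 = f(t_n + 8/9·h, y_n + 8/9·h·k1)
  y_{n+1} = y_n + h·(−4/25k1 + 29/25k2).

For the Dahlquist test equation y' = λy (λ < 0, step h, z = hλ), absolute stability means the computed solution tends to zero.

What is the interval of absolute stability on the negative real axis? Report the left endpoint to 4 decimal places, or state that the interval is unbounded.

Set f=λy, z=hλ:
  k1=λy_n ⇒ h·k1=z·y_n;  k2=λ(1+8/9z)y_n ⇒ h·k2=z(1+8/9z)y_n
  y_{n+1}/y_n = 1 − 4/25z + 29/25z(1+8/9z) = 1 + z + 232/225z²
  ⇒ R(z) = 1 + z + 232/225z².

Need |R(x)|<1, x<0.
x=-1.13: |R|=1.1866
R=1: x+232/225x²=0 ⇒ x=−225/232=-0.9698; min R=1−1/(4·232/225)=0.7575>−1
Confirm numerically:
  x=-0.708: |R|=0.80886 <1
  x=-0.586: |R|=0.76808 <1
  x=-0.429: |R|=0.76077 <1
  x=-1.382: |R|=1.58734 >1
  x=-1.258: |R|=1.37380 >1
Stable set (-0.9698, 0).

(-0.9698, 0).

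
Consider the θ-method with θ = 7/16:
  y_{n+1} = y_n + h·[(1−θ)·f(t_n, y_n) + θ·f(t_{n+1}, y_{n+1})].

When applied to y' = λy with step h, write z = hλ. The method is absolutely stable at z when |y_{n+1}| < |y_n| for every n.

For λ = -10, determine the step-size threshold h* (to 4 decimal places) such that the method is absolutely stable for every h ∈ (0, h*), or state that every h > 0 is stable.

(-16.0000,0); λ=-10 ⇒ h* = (16)/10 = 1.6000.

On y'=λy, z=hλ:
  y_{n+1} = y_n + z·[9/16·y_n + 7/16·y_{n+1}] ⇒ (1 − 7/16z)y_{n+1} = (1 + 9/16z)y_n
  R(z) = (1 + 9/16z)/(1 − 7/16z).

Find x<0 with |R(x)|<1.
x=-0.89: |R|=0.3594
R=−1: 1+9/16x = −1+7/16x ⇒ -1/8x=2 ⇒ x=2/(-1/8)=-16.0000
Confirm numerically:
  x=-11.715: |R|=0.91256 <1
  x=-9.659: |R|=0.84833 <1
  x=-9.384: |R|=0.83802 <1
  x=-16.434: |R|=1.00662 >1
  x=-16.047: |R|=1.00073 >1
So |R|<1 on (-16.0000, 0).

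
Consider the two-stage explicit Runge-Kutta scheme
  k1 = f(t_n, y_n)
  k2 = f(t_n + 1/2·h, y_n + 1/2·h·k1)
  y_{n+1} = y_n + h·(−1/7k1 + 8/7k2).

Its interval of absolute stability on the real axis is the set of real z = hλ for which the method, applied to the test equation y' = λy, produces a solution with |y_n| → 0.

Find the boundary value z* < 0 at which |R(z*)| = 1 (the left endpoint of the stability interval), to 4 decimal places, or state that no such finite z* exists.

left endpoint -1.7500.

Set f=λy, z=hλ:
  k1=λy_n ⇒ h·k1=z·y_n;  k2=λ(1+1/2z)y_n ⇒ h·k2=z(1+1/2z)y_n
  y_{n+1}/y_n = 1 − 1/7z + 8/7z(1+1/2z) = 1 + z + 4/7z²
  so R(z) = 1 + z + 4/7z².

Boundary: |R(x)|=1, x<0.
x=-0.95: |R|=0.5657
R=1: x+4/7x²=0 ⇒ x=−7/4=-1.7500; min R=1−1/(4·4/7)=0.5625>−1
Confirm numerically:
  x=-1.479: |R|=0.77097 <1
  x=-0.922: |R|=0.56376 <1
  x=-0.907: |R|=0.56309 <1
  x=-0.807: |R|=0.56514 <1
  x=-2.150: |R|=1.49143 >1
  x=-1.913: |R|=1.17818 >1
So |R|<1 on (-1.7500, 0).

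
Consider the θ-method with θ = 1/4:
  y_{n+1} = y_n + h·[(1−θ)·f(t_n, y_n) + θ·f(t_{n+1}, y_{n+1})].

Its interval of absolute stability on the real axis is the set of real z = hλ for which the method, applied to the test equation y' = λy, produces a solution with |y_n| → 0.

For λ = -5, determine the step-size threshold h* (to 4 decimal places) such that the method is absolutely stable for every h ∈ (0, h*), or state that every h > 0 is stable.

(-4.0000,0); λ=-5 ⇒ h* = (4)/5 = 0.8000.

With y'=λy (z=hλ):
  y_{n+1} = y_n + z·[3/4·y_n + 1/4·y_{n+1}] ⇒ (1 − 1/4z)y_{n+1} = (1 + 3/4z)y_n
  Hence R(z) = (1 + 3/4z)/(1 − 1/4z).

Find x<0 with |R(x)|<1.
x=-0.83: |R|=0.3126
R=−1: 1+3/4x = −1+1/4x ⇒ -1/2x=2 ⇒ x=2/(-1/2)=-4.0000
Confirm numerically:
  x=-3.877: |R|=0.96877 <1
  x=-3.734: |R|=0.93121 <1
  x=-2.920: |R|=0.68786 <1
  x=-2.783: |R|=0.64116 <1
  x=-4.448: |R|=1.10606 >1
  x=-4.202: |R|=1.04926 >1
Stable set (-4.0000, 0).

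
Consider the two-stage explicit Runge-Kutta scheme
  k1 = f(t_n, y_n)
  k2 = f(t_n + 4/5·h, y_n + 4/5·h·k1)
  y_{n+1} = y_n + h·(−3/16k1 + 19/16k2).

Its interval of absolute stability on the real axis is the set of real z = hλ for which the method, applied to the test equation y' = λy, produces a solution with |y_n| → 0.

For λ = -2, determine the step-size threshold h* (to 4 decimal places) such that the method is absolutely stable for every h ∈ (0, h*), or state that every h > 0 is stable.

Set f=λy, z=hλ:
  k1=λy_n ⇒ h·k1=z·y_n;  k2=λ(1+4/5z)y_n ⇒ h·k2=z(1+4/5z)y_n
  y_{n+1}/y_n = 1 − 3/16z + 19/16z(1+4/5z) = 1 + z + 19/20z²
  R(z) = 1 + z + 19/20z².

Find x<0 with |R(x)|<1.
x=-1.32: |R|=1.3353
R=1: x+19/20x²=0 ⇒ x=−20/19=-1.0526; min R=1−1/(4·19/20)=0.7368>−1
Confirm numerically:
  x=-0.941: |R|=0.90021 <1
  x=-0.880: |R|=0.85568 <1
  x=-0.748: |R|=0.78353 <1
  x=-0.479: |R|=0.73897 <1
  x=-1.419: |R|=1.49388 >1
  x=-1.215: |R|=1.18741 >1
Stable set (-1.0526, 0).

(-1.0526,0); λ=-2 ⇒ h* = (20/19)/2 = 0.5263.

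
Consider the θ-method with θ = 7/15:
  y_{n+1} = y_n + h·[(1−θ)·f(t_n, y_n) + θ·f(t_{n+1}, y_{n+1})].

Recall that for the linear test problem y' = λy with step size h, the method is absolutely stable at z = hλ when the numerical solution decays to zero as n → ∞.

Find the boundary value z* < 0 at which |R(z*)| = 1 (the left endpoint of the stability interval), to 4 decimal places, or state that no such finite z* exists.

Set f=λy, z=hλ:
  y_{n+1} = y_n + z·[8/15·y_n + 7/15·y_{n+1}] ⇒ (1 − 7/15z)y_{n+1} = (1 + 8/15z)y_n
  so R(z) = (1 + 8/15z)/(1 − 7/15z).

Need |R(x)|<1, x<0.
x=-0.9: |R|=0.3662
R=−1: 1+8/15x = −1+7/15x ⇒ -1/15x=2 ⇒ x=2/(-1/15)=-30.0000
Confirm numerically:
  x=-26.761: |R|=0.98399 <1
  x=-19.666: |R|=0.93231 <1
  x=-19.165: |R|=0.92736 <1
  x=-14.745: |R|=0.87096 <1
  x=-30.560: |R|=1.00245 >1
  x=-30.335: |R|=1.00147 >1
  x=-30.195: |R|=1.00086 >1
Interval (-30.0000, 0).

left endpoint -30.0000.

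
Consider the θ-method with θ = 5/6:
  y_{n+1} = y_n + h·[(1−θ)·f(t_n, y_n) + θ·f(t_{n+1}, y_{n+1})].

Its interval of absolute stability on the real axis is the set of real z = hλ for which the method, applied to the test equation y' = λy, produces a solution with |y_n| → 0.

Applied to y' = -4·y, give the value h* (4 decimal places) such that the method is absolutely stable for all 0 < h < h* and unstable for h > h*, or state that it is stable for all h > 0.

interval (−∞, 0). Any h>0 works for λ=-4.

With y'=λy (z=hλ):
  y_{n+1} = y_n + z·[1/6·y_n + 5/6·y_{n+1}] ⇒ (1 − 5/6z)y_{n+1} = (1 + 1/6z)y_n
  R(z) = (1 + 1/6z)/(1 − 5/6z).

Need |R(x)|<1, x<0.
x=-0.72: |R|=0.5500
x=-2: |R|=0.2500
x=-10: |R|=0.0714
x=-100: |R|=0.1858
θ=5/6≥1/2 ⇒ |1+1/6x|<|1−5/6x| ∀x<0 ⇒ interval (−∞,0).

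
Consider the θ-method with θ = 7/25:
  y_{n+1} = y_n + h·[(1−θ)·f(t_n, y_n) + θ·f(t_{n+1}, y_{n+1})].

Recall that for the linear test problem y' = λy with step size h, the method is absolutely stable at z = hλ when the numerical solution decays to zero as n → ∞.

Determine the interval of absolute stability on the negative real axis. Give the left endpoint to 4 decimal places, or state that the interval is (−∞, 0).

(-4.5455, 0).

On y'=λy, z=hλ:
  y_{n+1} = y_n + z·[18/25·y_n + 7/25·y_{n+1}] ⇒ (1 − 7/25z)y_{n+1} = (1 + 18/25z)y_n
  R(z) = (1 + 18/25z)/(1 − 7/25z).

Find x<0 with |R(x)|<1.
x=-0.54: |R|=0.5309
R=−1: 1+18/25x = −1+7/25x ⇒ -11/25x=2 ⇒ x=2/(-11/25)=-4.5455
Confirm numerically:
  x=-2.228: |R|=0.37206 <1
  x=-1.894: |R|=0.23765 <1
  x=-1.820: |R|=0.20562 <1
  x=-4.878: |R|=1.06185 >1
  x=-4.862: |R|=1.05898 >1
  x=-4.588: |R|=1.00819 >1
Stable set (-4.5455, 0).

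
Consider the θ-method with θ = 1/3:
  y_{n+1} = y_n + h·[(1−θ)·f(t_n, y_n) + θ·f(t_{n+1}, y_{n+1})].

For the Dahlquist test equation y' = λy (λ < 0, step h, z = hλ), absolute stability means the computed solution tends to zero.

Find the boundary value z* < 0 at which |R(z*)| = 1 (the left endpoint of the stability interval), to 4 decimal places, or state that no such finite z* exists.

On y'=λy, z=hλ:
  y_{n+1} = y_n + z·[2/3·y_n + 1/3·y_{n+1}] ⇒ (1 − 1/3z)y_{n+1} = (1 + 2/3z)y_n
  Hence R(z) = (1 + 2/3z)/(1 − 1/3z).

Find x<0 with |R(x)|<1.
x=-0.85: |R|=0.3377
R=−1: 1+2/3x = −1+1/3x ⇒ -1/3x=2 ⇒ x=2/(-1/3)=-6.0000
Confirm numerically:
  x=-5.797: |R|=0.97692 <1
  x=-3.920: |R|=0.69942 <1
  x=-2.603: |R|=0.39372 <1
  x=-2.495: |R|=0.36215 <1
  x=-6.381: |R|=1.04061 >1
  x=-6.368: |R|=1.03928 >1
  x=-6.097: |R|=1.01066 >1
Interval (-6.0000, 0).

left endpoint -6.0000.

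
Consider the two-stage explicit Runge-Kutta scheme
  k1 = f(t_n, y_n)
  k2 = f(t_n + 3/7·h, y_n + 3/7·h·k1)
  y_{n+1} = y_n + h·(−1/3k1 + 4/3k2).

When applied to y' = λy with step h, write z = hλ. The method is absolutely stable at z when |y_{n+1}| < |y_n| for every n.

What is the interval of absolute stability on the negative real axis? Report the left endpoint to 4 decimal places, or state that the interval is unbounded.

On y'=λy, z=hλ:
  k1=λy_n ⇒ h·k1=z·y_n;  k2=λ(1+3/7z)y_n ⇒ h·k2=z(1+3/7z)y_n
  y_{n+1}/y_n = 1 − 1/3z + 4/3z(1+3/7z) = 1 + z + 4/7z²
  so R(z) = 1 + z + 4/7z².

Boundary: |R(x)|=1, x<0.
x=-1.78: |R|=1.0305
R=1: x+4/7x²=0 ⇒ x=−7/4=-1.7500; min R=1−1/(4·4/7)=0.5625>−1
Confirm numerically:
  x=-1.319: |R|=0.67515 <1
  x=-1.230: |R|=0.63451 <1
  x=-1.172: |R|=0.61291 <1
  x=-1.101: |R|=0.59169 <1
  x=-2.179: |R|=1.53417 >1
  x=-2.040: |R|=1.33806 >1
  x=-1.945: |R|=1.21673 >1
So |R|<1 on (-1.7500, 0).

(-1.7500, 0).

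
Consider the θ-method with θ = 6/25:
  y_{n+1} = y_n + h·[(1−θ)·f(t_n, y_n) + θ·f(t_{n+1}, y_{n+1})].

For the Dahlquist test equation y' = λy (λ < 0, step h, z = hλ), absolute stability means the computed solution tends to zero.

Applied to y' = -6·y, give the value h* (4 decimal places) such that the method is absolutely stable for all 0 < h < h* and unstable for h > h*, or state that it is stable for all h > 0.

Set f=λy, z=hλ:
  y_{n+1} = y_n + z·[19/25·y_n + 6/25·y_{n+1}] ⇒ (1 − 6/25z)y_{n+1} = (1 + 19/25z)y_n
  Hence R(z) = (1 + 19/25z)/(1 − 6/25z).

Need |R(x)|<1, x<0.
x=-1.26: |R|=0.0326
R=−1: 1+19/25x = −1+6/25x ⇒ -13/25x=2 ⇒ x=2/(-13/25)=-3.8462
Confirm numerically:
  x=-2.867: |R|=0.69838 <1
  x=-1.987: |R|=0.34540 <1
  x=-1.546: |R|=0.12761 <1
  x=-4.352: |R|=1.12866 >1
  x=-4.305: |R|=1.11735 >1
So |R|<1 on (-3.8462, 0).

(-3.8462,0); λ=-6 ⇒ h* = (50/13)/6 = 0.6410.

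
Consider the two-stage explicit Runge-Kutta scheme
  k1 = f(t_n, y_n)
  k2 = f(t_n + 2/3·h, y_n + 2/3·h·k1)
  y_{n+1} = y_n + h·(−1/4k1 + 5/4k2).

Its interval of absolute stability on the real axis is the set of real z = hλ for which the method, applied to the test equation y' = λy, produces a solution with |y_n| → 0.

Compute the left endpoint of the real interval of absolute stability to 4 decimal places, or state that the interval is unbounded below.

z* = -1.2000.

Set f=λy, z=hλ:
  k1=λy_n ⇒ h·k1=z·y_n;  k2=λ(1+2/3z)y_n ⇒ h·k2=z(1+2/3z)y_n
  y_{n+1}/y_n = 1 − 1/4z + 5/4z(1+2/3z) = 1 + z + 5/6z²
  so R(z) = 1 + z + 5/6z².

Need |R(x)|<1, x<0.
x=-1.21: |R|=1.0101
R=1: x+5/6x²=0 ⇒ x=−6/5=-1.2000; min R=1−1/(4·5/6)=0.7000>−1
Confirm numerically:
  x=-0.916: |R|=0.78321 <1
  x=-0.836: |R|=0.74641 <1
  x=-0.808: |R|=0.73605 <1
  x=-1.476: |R|=1.33948 >1
  x=-1.474: |R|=1.33656 >1
  x=-1.268: |R|=1.07185 >1
Stable set (-1.2000, 0).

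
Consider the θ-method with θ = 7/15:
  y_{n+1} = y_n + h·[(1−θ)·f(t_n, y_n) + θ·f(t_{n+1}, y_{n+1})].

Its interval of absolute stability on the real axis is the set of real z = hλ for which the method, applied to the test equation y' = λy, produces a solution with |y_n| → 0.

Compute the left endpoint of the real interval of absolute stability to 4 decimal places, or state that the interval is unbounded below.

Set f=λy, z=hλ:
  y_{n+1} = y_n + z·[8/15·y_n + 7/15·y_{n+1}] ⇒ (1 − 7/15z)y_{n+1} = (1 + 8/15z)y_n
  so R(z) = (1 + 8/15z)/(1 − 7/15z).

Find x<0 with |R(x)|<1.
x=-0.85: |R|=0.3914
R=−1: 1+8/15x = −1+7/15x ⇒ -1/15x=2 ⇒ x=2/(-1/15)=-30.0000
Confirm numerically:
  x=-22.737: |R|=0.95830 <1
  x=-22.182: |R|=0.95409 <1
  x=-14.318: |R|=0.86390 <1
  x=-30.375: |R|=1.00165 >1
  x=-30.173: |R|=1.00076 >1
  x=-30.161: |R|=1.00071 >1
Stable set (-30.0000, 0).

left endpoint -30.0000.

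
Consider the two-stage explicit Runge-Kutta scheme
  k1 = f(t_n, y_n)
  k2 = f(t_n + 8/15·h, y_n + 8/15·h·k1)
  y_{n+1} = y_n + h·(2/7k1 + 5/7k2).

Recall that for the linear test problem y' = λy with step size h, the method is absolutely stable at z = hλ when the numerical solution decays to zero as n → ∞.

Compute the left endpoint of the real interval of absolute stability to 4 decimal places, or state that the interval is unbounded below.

z* = -2.6250.

With y'=λy (z=hλ):
  k1=λy_n ⇒ h·k1=z·y_n;  k2=λ(1+8/15z)y_n ⇒ h·k2=z(1+8/15z)y_n
  y_{n+1}/y_n = 1 + 2/7z + 5/7z(1+8/15z) = 1 + z + 8/21z²
  R(z) = 1 + z + 8/21z².

Boundary: |R(x)|=1, x<0.
x=-0.41: |R|=0.6540
R=1: x+8/21x²=0 ⇒ x=−21/8=-2.6250; min R=1−1/(4·8/21)=0.3438>−1
Confirm numerically:
  x=-2.415: |R|=0.80680 <1
  x=-1.937: |R|=0.49232 <1
  x=-1.544: |R|=0.36417 <1
  x=-1.319: |R|=0.34377 <1
  x=-3.147: |R|=1.62580 >1
  x=-3.116: |R|=1.58284 >1
  x=-2.934: |R|=1.34537 >1
So |R|<1 on (-2.6250, 0).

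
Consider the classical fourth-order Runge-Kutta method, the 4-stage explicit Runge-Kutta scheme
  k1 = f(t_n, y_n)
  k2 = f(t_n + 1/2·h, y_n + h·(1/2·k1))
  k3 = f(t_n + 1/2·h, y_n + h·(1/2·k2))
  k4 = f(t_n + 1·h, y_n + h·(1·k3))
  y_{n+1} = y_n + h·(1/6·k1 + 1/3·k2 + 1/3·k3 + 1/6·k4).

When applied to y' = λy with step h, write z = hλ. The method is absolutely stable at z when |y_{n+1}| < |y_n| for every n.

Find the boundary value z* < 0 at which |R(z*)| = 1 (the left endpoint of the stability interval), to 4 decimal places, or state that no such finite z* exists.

z* = -2.7853.

With y'=λy (z=hλ):
  order 4, 4-stage ⇒ R(z)=1+z+z^2/2+z^3/6+z^4/24
  (e.g. R(-0.42)=0.65715, |R|=0.65715)

Find x<0 with |R(x)|<1.
x=-0.42: |R|=0.6571
|R(-2.41)|=0.5667 |R(-1.58)|=0.2705 |R(-1.31)|=0.2961
Bisect:
  x_lo=-3.5448 |R|=2.8930  x_hi=-0.1516 |R|=0.8593
  mid=-1.84819 |R|=0.29369 →hi
  mid=-2.69648 |R|=0.87415 →hi
  mid=-3.12062 |R|=1.63502 →lo
  mid=-2.90855 |R|=1.20230 →lo
  mid=-2.80251 |R|=1.02628 →lo
  mid=-2.74950 |R|=0.94736 →hi
  mid=-2.77601 |R|=0.98609 →hi
  mid=-2.78926 |R|=1.00600 →lo
  mid=-2.78263 |R|=0.99600 →hi
  mid=-2.78595 |R|=1.00098 →lo
  ...
  [-2.78532,-2.78512] ⇒ x*=-2.7853
Interval (-2.7853, 0).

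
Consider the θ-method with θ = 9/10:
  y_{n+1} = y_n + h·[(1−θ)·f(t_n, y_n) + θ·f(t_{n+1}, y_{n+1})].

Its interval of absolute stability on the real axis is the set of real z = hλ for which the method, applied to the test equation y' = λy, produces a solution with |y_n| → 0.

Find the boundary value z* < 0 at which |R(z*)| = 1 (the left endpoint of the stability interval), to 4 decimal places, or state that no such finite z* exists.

unbounded; (−∞, 0).

With y'=λy (z=hλ):
  y_{n+1} = y_n + z·[1/10·y_n + 9/10·y_{n+1}] ⇒ (1 − 9/10z)y_{n+1} = (1 + 1/10z)y_n
  Hence R(z) = (1 + 1/10z)/(1 − 9/10z).

Solve |R(x)|<1 on ℝ⁻.
x=-0.32: |R|=0.7516
x=-2: |R|=0.2857
x=-10: |R|=0.0000
x=-100: |R|=0.0989
θ=9/10≥1/2 ⇒ |1+1/10x|<|1−9/10x| ∀x<0 ⇒ interval (−∞,0).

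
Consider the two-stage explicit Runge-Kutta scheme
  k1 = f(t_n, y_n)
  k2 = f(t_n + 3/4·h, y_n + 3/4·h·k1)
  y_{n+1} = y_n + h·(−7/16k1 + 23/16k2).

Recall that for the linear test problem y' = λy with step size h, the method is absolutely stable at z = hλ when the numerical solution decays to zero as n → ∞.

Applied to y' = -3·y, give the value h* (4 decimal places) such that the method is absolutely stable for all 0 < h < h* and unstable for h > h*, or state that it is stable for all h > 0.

(-0.9275,0); λ=-3 ⇒ h* = (64/69)/3 = 0.3092.

Test eqn y'=λy, z=hλ:
  k1=λy_n ⇒ h·k1=z·y_n;  k2=λ(1+3/4z)y_n ⇒ h·k2=z(1+3/4z)y_n
  y_{n+1}/y_n = 1 − 7/16z + 23/16z(1+3/4z) = 1 + z + 69/64z²
  ⇒ R(z) = 1 + z + 69/64z².

Boundary: |R(x)|=1, x<0.
x=-0.99: |R|=1.0667
R=1: x+69/64x²=0 ⇒ x=−64/69=-0.9275; min R=1−1/(4·69/64)=0.7681>−1
Confirm numerically:
  x=-0.804: |R|=0.89292 <1
  x=-0.543: |R|=0.77488 <1
  x=-0.403: |R|=0.77210 <1
  x=-1.469: |R|=1.85755 >1
  x=-1.283: |R|=1.49169 >1
So |R|<1 on (-0.9275, 0).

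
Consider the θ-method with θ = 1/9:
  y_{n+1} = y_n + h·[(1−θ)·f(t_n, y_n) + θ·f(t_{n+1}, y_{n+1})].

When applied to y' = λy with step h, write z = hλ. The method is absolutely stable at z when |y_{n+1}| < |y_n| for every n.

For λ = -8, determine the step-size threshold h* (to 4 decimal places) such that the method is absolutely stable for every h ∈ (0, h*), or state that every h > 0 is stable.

With y'=λy (z=hλ):
  y_{n+1} = y_n + z·[8/9·y_n + 1/9·y_{n+1}] ⇒ (1 − 1/9z)y_{n+1} = (1 + 8/9z)y_n
  so R(z) = (1 + 8/9z)/(1 − 1/9z).

Boundary: |R(x)|=1, x<0.
x=-0.85: |R|=0.2234
R=−1: 1+8/9x = −1+1/9x ⇒ -7/9x=2 ⇒ x=2/(-7/9)=-2.5714
Confirm numerically:
  x=-2.175: |R|=0.75168 <1
  x=-2.099: |R|=0.70205 <1
  x=-1.691: |R|=0.42353 <1
  x=-3.038: |R|=1.27131 >1
  x=-2.987: |R|=1.24268 >1
  x=-2.956: |R|=1.22516 >1
So |R|<1 on (-2.5714, 0).

(-2.5714,0); λ=-8 ⇒ h* = (18/7)/8 = 0.3214.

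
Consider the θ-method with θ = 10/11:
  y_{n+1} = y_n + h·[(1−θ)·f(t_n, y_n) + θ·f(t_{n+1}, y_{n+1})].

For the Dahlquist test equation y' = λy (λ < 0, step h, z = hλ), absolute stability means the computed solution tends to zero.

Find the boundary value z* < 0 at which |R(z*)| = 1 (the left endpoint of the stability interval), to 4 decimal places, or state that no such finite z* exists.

Set f=λy, z=hλ:
  y_{n+1} = y_n + z·[1/11·y_n + 10/11·y_{n+1}] ⇒ (1 − 10/11z)y_{n+1} = (1 + 1/11z)y_n
  ⇒ R(z) = (1 + 1/11z)/(1 − 10/11z).

Need |R(x)|<1, x<0.
x=-0.99: |R|=0.4789
x=-2: |R|=0.2903
x=-10: |R|=0.0090
x=-100: |R|=0.0880
θ=10/11≥1/2 ⇒ |1+1/11x|<|1−10/11x| ∀x<0 ⇒ stable on all of ℝ⁻.

(−∞, 0) — no finite endpoint.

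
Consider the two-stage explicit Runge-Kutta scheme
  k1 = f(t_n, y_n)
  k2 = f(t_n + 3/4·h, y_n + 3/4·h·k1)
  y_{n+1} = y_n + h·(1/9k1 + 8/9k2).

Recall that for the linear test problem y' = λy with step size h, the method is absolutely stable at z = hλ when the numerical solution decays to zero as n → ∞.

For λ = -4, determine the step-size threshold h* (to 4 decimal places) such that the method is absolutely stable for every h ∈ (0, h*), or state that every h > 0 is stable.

With y'=λy (z=hλ):
  k1=λy_n ⇒ h·k1=z·y_n;  k2=λ(1+3/4z)y_n ⇒ h·k2=z(1+3/4z)y_n
  y_{n+1}/y_n = 1 + 1/9z + 8/9z(1+3/4z) = 1 + z + 2/3z²
  so R(z) = 1 + z + 2/3z².

Need |R(x)|<1, x<0.
x=-1.45: |R|=0.9517
R=1: x+2/3x²=0 ⇒ x=−3/2=-1.5000; min R=1−1/(4·2/3)=0.6250>−1
Confirm numerically:
  x=-1.472: |R|=0.97252 <1
  x=-1.323: |R|=0.84389 <1
  x=-0.608: |R|=0.63844 <1
  x=-1.777: |R|=1.32815 >1
  x=-1.639: |R|=1.15188 >1
  x=-1.612: |R|=1.12036 >1
So |R|<1 on (-1.5000, 0).

(-1.5000,0); λ=-4 ⇒ h* = (3/2)/4 = 0.3750.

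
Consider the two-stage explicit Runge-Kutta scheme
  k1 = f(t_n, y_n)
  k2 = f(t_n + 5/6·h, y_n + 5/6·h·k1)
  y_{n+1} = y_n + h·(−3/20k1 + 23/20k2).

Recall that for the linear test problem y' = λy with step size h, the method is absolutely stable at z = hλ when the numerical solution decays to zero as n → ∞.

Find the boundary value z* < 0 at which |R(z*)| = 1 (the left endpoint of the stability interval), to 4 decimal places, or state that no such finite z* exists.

With y'=λy (z=hλ):
  k1=λy_n ⇒ h·k1=z·y_n;  k2=λ(1+5/6z)y_n ⇒ h·k2=z(1+5/6z)y_n
  y_{n+1}/y_n = 1 − 3/20z + 23/20z(1+5/6z) = 1 + z + 23/24z²
  Hence R(z) = 1 + z + 23/24z².

Solve |R(x)|<1 on ℝ⁻.
x=-1.11: |R|=1.0708
R=1: x+23/24x²=0 ⇒ x=−24/23=-1.0435; min R=1−1/(4·23/24)=0.7391>−1
Confirm numerically:
  x=-0.808: |R|=0.81766 <1
  x=-0.797: |R|=0.81174 <1
  x=-0.577: |R|=0.74206 <1
  x=-1.619: |R|=1.89295 >1
  x=-1.519: |R|=1.69222 >1
  x=-1.135: |R|=1.09955 >1
Interval (-1.0435, 0).

left endpoint -1.0435.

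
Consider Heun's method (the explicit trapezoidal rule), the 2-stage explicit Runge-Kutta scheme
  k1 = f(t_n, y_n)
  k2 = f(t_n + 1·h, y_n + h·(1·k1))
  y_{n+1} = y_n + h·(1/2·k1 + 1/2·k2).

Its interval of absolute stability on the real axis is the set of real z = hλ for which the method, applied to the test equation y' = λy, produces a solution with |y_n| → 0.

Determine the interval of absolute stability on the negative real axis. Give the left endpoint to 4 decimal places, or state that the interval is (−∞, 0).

On y'=λy, z=hλ:
  order 2, 2-stage ⇒ R(z)=1+z+z^2/2
  (e.g. R(-1.06)=0.50180, |R|=0.50180)

Need |R(x)|<1, x<0.
x=-1.06: |R|=0.5018
|R(-2.15)|=1.1612 |R(-0.69)|=0.5481 |R(-0.54)|=0.6058
Bisect:
  x_lo=-2.8357 |R|=2.1848  x_hi=-0.0851 |R|=0.9185
  mid=-1.46036 |R|=0.60597 →hi
  mid=-2.14801 |R|=1.15897 →lo
  mid=-1.80419 |R|=0.82336 →hi
  mid=-1.97610 |R|=0.97639 →hi
  mid=-2.06206 |R|=1.06398 →lo
  mid=-2.01908 |R|=1.01926 →lo
  mid=-1.99759 |R|=0.99759 →hi
  mid=-2.00833 |R|=1.00837 →lo
  ...
  [-2.00011,-1.99994] ⇒ x*=-2.0000
So |R|<1 on (-2.0000, 0).

(-2.0000, 0).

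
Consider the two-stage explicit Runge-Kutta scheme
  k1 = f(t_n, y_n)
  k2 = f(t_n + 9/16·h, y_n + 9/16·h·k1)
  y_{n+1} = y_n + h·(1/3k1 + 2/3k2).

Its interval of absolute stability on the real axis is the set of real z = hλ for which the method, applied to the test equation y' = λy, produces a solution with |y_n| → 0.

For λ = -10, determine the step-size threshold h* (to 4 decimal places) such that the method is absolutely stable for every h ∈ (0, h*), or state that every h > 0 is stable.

(-2.6667,0); λ=-10 ⇒ h* = (8/3)/10 = 0.2667.

With y'=λy (z=hλ):
  k1=λy_n ⇒ h·k1=z·y_n;  k2=λ(1+9/16z)y_n ⇒ h·k2=z(1+9/16z)y_n
  y_{n+1}/y_n = 1 + 1/3z + 2/3z(1+9/16z) = 1 + z + 3/8z²
  ⇒ R(z) = 1 + z + 3/8z².

Find x<0 with |R(x)|<1.
x=-0.36: |R|=0.6886
R=1: x+3/8x²=0 ⇒ x=−8/3=-2.6667; min R=1−1/(4·3/8)=0.3333>−1
Confirm numerically:
  x=-2.562: |R|=0.89944 <1
  x=-1.273: |R|=0.33470 <1
  x=-1.096: |R|=0.35446 <1
  x=-3.150: |R|=1.57094 >1
  x=-3.116: |R|=1.52505 >1
  x=-2.837: |R|=1.18121 >1
Stable set (-2.6667, 0).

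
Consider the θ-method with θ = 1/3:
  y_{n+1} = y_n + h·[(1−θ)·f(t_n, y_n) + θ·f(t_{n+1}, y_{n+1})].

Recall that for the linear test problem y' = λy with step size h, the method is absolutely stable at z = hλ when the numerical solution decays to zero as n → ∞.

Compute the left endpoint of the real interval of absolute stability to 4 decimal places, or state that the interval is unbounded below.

Set f=λy, z=hλ:
  y_{n+1} = y_n + z·[2/3·y_n + 1/3·y_{n+1}] ⇒ (1 − 1/3z)y_{n+1} = (1 + 2/3z)y_n
  Hence R(z) = (1 + 2/3z)/(1 − 1/3z).

Solve |R(x)|<1 on ℝ⁻.
x=-0.73: |R|=0.4129
R=−1: 1+2/3x = −1+1/3x ⇒ -1/3x=2 ⇒ x=2/(-1/3)=-6.0000
Confirm numerically:
  x=-5.915: |R|=0.99047 <1
  x=-5.771: |R|=0.97389 <1
  x=-4.838: |R|=0.85175 <1
  x=-3.876: |R|=0.69110 <1
  x=-6.306: |R|=1.03288 >1
  x=-6.186: |R|=1.02025 >1
  x=-6.042: |R|=1.00464 >1
So |R|<1 on (-6.0000, 0).

left endpoint -6.0000.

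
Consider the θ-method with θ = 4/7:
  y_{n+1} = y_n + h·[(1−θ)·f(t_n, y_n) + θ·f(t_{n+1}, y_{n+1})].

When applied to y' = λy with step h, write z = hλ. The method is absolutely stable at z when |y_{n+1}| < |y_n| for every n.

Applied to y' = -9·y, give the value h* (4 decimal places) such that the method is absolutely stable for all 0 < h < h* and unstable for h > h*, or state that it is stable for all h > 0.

On y'=λy, z=hλ:
  y_{n+1} = y_n + z·[3/7·y_n + 4/7·y_{n+1}] ⇒ (1 − 4/7z)y_{n+1} = (1 + 3/7z)y_n
  so R(z) = (1 + 3/7z)/(1 − 4/7z).

Need |R(x)|<1, x<0.
x=-0.42: |R|=0.6613
x=-2: |R|=0.0667
x=-10: |R|=0.4894
x=-100: |R|=0.7199
θ=4/7≥1/2 ⇒ |1+3/7x|<|1−4/7x| ∀x<0 ⇒ unbounded interval.

interval (−∞, 0). Any h>0 works for λ=-9.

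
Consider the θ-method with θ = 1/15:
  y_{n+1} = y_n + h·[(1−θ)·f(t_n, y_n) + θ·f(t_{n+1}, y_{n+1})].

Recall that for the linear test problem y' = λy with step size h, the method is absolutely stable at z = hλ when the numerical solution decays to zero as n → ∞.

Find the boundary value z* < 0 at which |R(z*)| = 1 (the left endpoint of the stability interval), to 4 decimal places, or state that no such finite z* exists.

z* = -2.3077.

On y'=λy, z=hλ:
  y_{n+1} = y_n + z·[14/15·y_n + 1/15·y_{n+1}] ⇒ (1 − 1/15z)y_{n+1} = (1 + 14/15z)y_n
  ⇒ R(z) = (1 + 14/15z)/(1 − 1/15z).

Solve |R(x)|<1 on ℝ⁻.
x=-1.66: |R|=0.4946
R=−1: 1+14/15x = −1+1/15x ⇒ -13/15x=2 ⇒ x=2/(-13/15)=-2.3077
Confirm numerically:
  x=-2.116: |R|=0.85441 <1
  x=-1.350: |R|=0.23853 <1
  x=-1.310: |R|=0.20478 <1
  x=-2.550: |R|=1.17949 >1
  x=-2.339: |R|=1.02347 >1
So |R|<1 on (-2.3077, 0).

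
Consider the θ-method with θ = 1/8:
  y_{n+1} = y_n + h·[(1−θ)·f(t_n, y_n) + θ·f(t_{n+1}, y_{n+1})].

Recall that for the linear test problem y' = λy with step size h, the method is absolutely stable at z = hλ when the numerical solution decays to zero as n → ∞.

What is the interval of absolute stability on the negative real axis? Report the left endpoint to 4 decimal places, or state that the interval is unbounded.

Set f=λy, z=hλ:
  y_{n+1} = y_n + z·[7/8·y_n + 1/8·y_{n+1}] ⇒ (1 − 1/8z)y_{n+1} = (1 + 7/8z)y_n
  Hence R(z) = (1 + 7/8z)/(1 − 1/8z).

Need |R(x)|<1, x<0.
x=-1.53: |R|=0.2844
R=−1: 1+7/8x = −1+1/8x ⇒ -3/4x=2 ⇒ x=2/(-3/4)=-2.6667
Confirm numerically:
  x=-2.148: |R|=0.69334 <1
  x=-1.447: |R|=0.22536 <1
  x=-1.419: |R|=0.20522 <1
  x=-1.351: |R|=0.15581 <1
  x=-3.125: |R|=1.24719 >1
  x=-2.951: |R|=1.15578 >1
So |R|<1 on (-2.6667, 0).

z∈(-2.6667,0).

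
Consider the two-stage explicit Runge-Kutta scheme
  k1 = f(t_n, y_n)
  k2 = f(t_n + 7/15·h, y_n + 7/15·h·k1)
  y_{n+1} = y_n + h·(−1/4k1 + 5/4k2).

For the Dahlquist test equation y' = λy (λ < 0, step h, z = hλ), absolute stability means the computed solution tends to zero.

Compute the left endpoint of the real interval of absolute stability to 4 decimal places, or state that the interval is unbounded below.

With y'=λy (z=hλ):
  k1=λy_n ⇒ h·k1=z·y_n;  k2=λ(1+7/15z)y_n ⇒ h·k2=z(1+7/15z)y_n
  y_{n+1}/y_n = 1 − 1/4z + 5/4z(1+7/15z) = 1 + z + 7/12z²
  R(z) = 1 + z + 7/12z².

Need |R(x)|<1, x<0.
x=-1.3: |R|=0.6858
R=1: x+7/12x²=0 ⇒ x=−12/7=-1.7143; min R=1−1/(4·7/12)=0.5714>−1
Confirm numerically:
  x=-1.497: |R|=0.81026 <1
  x=-1.318: |R|=0.69532 <1
  x=-1.081: |R|=0.60066 <1
  x=-0.859: |R|=0.57143 <1
  x=-2.211: |R|=1.64064 >1
  x=-2.139: |R|=1.52994 >1
  x=-1.874: |R|=1.17459 >1
So |R|<1 on (-1.7143, 0).

z* = -1.7143.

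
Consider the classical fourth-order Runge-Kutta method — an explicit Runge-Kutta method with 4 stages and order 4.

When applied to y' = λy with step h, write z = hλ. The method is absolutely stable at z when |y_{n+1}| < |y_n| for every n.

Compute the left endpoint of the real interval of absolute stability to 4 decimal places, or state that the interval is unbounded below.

On y'=λy, z=hλ:
  order 4, 4-stage ⇒ R(z)=1+z+z^2/2+z^3/6+z^4/24
  (e.g. R(-0.52)=0.59481, |R|=0.59481)

Boundary: |R(x)|=1, x<0.
x=-0.52: |R|=0.5948
|R(-2.21)|=0.4270 |R(-1.69)|=0.2735 |R(-1.37)|=0.2867
Bisect:
  x_lo=-3.3419 |R|=2.2187  x_hi=-0.3615 |R|=0.6966
  mid=-1.85171 |R|=0.29438 →hi
  mid=-2.59679 |R|=0.75106 →hi
  mid=-2.96934 |R|=1.31484 →lo
  mid=-2.78307 |R|=0.99665 →hi
  mid=-2.87620 |R|=1.14594 →lo
  mid=-2.82963 |R|=1.06893 →lo
  mid=-2.80635 |R|=1.03221 →lo
  mid=-2.79471 |R|=1.01429 →lo
  mid=-2.78889 |R|=1.00543 →lo
  mid=-2.78598 |R|=1.00103 →lo
  ...
  [-2.78543,-2.78525] ⇒ x*=-2.7853
Interval (-2.7853, 0).

left endpoint -2.7853.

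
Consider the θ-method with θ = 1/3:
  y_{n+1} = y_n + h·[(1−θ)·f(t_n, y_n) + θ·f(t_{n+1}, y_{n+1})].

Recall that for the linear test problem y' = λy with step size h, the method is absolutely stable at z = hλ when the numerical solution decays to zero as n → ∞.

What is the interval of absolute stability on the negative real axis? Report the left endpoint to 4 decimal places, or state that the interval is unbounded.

z∈(-6.0000,0).

Set f=λy, z=hλ:
  y_{n+1} = y_n + z·[2/3·y_n + 1/3·y_{n+1}] ⇒ (1 − 1/3z)y_{n+1} = (1 + 2/3z)y_n
  ⇒ R(z) = (1 + 2/3z)/(1 − 1/3z).

Find x<0 with |R(x)|<1.
x=-1.65: |R|=0.0645
R=−1: 1+2/3x = −1+1/3x ⇒ -1/3x=2 ⇒ x=2/(-1/3)=-6.0000
Confirm numerically:
  x=-4.319: |R|=0.77032 <1
  x=-3.785: |R|=0.67354 <1
  x=-3.263: |R|=0.56299 <1
  x=-6.482: |R|=1.05083 >1
  x=-6.199: |R|=1.02163 >1
  x=-6.181: |R|=1.01971 >1
So |R|<1 on (-6.0000, 0).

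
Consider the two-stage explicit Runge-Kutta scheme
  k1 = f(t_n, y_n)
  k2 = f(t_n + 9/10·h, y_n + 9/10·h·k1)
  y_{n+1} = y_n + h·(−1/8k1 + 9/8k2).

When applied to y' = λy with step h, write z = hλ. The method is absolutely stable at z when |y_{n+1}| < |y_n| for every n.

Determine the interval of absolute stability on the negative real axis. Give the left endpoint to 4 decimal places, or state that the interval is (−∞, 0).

(-0.9877, 0).

Test eqn y'=λy, z=hλ:
  k1=λy_n ⇒ h·k1=z·y_n;  k2=λ(1+9/10z)y_n ⇒ h·k2=z(1+9/10z)y_n
  y_{n+1}/y_n = 1 − 1/8z + 9/8z(1+9/10z) = 1 + z + 81/80z²
  ⇒ R(z) = 1 + z + 81/80z².

Find x<0 with |R(x)|<1.
x=-1.68: |R|=2.1777
R=1: x+81/80x²=0 ⇒ x=−80/81=-0.9877; min R=1−1/(4·81/80)=0.7531>−1
Confirm numerically:
  x=-0.796: |R|=0.84554 <1
  x=-0.753: |R|=0.82110 <1
  x=-0.546: |R|=0.75584 <1
  x=-1.578: |R|=1.94321 >1
  x=-1.035: |R|=1.04962 >1
So |R|<1 on (-0.9877, 0).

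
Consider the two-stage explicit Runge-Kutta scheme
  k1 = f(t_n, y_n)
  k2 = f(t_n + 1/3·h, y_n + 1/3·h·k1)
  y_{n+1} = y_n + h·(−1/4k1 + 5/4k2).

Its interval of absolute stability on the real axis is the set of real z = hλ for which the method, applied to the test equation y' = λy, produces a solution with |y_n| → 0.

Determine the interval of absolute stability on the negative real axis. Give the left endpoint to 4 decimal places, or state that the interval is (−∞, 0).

Test eqn y'=λy, z=hλ:
  k1=λy_n ⇒ h·k1=z·y_n;  k2=λ(1+1/3z)y_n ⇒ h·k2=z(1+1/3z)y_n
  y_{n+1}/y_n = 1 − 1/4z + 5/4z(1+1/3z) = 1 + z + 5/12z²
  Hence R(z) = 1 + z + 5/12z².

Boundary: |R(x)|=1, x<0.
x=-1.23: |R|=0.4004
R=1: x+5/12x²=0 ⇒ x=−12/5=-2.4000; min R=1−1/(4·5/12)=0.4000>−1
Confirm numerically:
  x=-2.187: |R|=0.80590 <1
  x=-1.951: |R|=0.63500 <1
  x=-1.739: |R|=0.52105 <1
  x=-2.620: |R|=1.24017 >1
  x=-2.572: |R|=1.18433 >1
Stable set (-2.4000, 0).

z∈(-2.4000,0).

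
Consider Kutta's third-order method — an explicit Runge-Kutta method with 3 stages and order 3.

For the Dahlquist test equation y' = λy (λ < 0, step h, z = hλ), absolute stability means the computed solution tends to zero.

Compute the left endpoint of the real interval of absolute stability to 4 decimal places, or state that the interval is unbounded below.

left endpoint -2.5127.

On y'=λy, z=hλ:
  order 3, 3-stage ⇒ R(z)=1+z+z^2/2+z^3/6
  (e.g. R(-0.92)=0.37342, |R|=0.37342)

Boundary: |R(x)|=1, x<0.
x=-0.92: |R|=0.3734
|R(-2.38)|=0.7947 |R(-2.33)|=0.7238 |R(-0.82)|=0.4243
Bisect:
  x_lo=-2.9533 |R|=1.8854  x_hi=-0.2656 |R|=0.7666
  mid=-1.60943 |R|=0.00911 →hi
  mid=-2.28136 |R|=0.65799 →hi
  mid=-2.61733 |R|=1.18042 →lo
  mid=-2.44935 |R|=0.89876 →hi
  mid=-2.53334 |R|=1.03418 →lo
  mid=-2.49134 |R|=0.96515 →hi
  mid=-2.51234 |R|=0.99933 →hi
  mid=-2.52284 |R|=1.01667 →lo
  mid=-2.51759 |R|=1.00798 →lo
  ...
  [-2.51283,-2.51267] ⇒ x*=-2.5127
So |R|<1 on (-2.5127, 0).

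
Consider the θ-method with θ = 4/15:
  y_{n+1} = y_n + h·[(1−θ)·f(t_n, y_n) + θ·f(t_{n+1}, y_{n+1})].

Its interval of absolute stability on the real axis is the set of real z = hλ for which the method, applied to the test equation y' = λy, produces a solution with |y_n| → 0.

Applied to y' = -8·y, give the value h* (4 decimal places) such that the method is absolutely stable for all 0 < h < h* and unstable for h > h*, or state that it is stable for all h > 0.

(-4.2857,0); λ=-8 ⇒ h* = (30/7)/8 = 0.5357.

Set f=λy, z=hλ:
  y_{n+1} = y_n + z·[11/15·y_n + 4/15·y_{n+1}] ⇒ (1 − 4/15z)y_{n+1} = (1 + 11/15z)y_n
  so R(z) = (1 + 11/15z)/(1 − 4/15z).

Need |R(x)|<1, x<0.
x=-1.17: |R|=0.1082
R=−1: 1+11/15x = −1+4/15x ⇒ -7/15x=2 ⇒ x=2/(-7/15)=-4.2857
Confirm numerically:
  x=-3.489: |R|=0.80740 <1
  x=-3.225: |R|=0.73387 <1
  x=-2.782: |R|=0.59714 <1
  x=-2.040: |R|=0.32124 <1
  x=-4.747: |R|=1.09500 >1
  x=-4.693: |R|=1.08442 >1
  x=-4.408: |R|=1.02623 >1
So |R|<1 on (-4.2857, 0).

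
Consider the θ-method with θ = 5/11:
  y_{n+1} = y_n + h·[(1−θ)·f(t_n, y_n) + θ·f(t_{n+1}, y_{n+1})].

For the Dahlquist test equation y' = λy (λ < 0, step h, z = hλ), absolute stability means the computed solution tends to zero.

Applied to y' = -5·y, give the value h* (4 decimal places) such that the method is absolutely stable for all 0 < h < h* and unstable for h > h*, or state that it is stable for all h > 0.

(-22.0000,0); λ=-5 ⇒ h* = (22)/5 = 4.4000.

With y'=λy (z=hλ):
  y_{n+1} = y_n + z·[6/11·y_n + 5/11·y_{n+1}] ⇒ (1 − 5/11z)y_{n+1} = (1 + 6/11z)y_n
  Hence R(z) = (1 + 6/11z)/(1 − 5/11z).

Solve |R(x)|<1 on ℝ⁻.
x=-1.7: |R|=0.0410
R=−1: 1+6/11x = −1+5/11x ⇒ -1/11x=2 ⇒ x=2/(-1/11)=-22.0000
Confirm numerically:
  x=-18.607: |R|=0.96739 <1
  x=-18.058: |R|=0.96108 <1
  x=-17.705: |R|=0.95685 <1
  x=-22.561: |R|=1.00453 >1
  x=-22.426: |R|=1.00346 >1
  x=-22.065: |R|=1.00054 >1
Interval (-22.0000, 0).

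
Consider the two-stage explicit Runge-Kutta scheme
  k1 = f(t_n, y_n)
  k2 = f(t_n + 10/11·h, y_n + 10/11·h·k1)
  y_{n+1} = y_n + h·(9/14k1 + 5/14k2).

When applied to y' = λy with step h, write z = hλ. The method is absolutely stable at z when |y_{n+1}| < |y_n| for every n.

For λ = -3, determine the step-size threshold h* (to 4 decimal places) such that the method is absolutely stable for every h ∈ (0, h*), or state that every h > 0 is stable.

Set f=λy, z=hλ:
  k1=λy_n ⇒ h·k1=z·y_n;  k2=λ(1+10/11z)y_n ⇒ h·k2=z(1+10/11z)y_n
  y_{n+1}/y_n = 1 + 9/14z + 5/14z(1+10/11z) = 1 + z + 25/77z²
  R(z) = 1 + z + 25/77z².

Solve |R(x)|<1 on ℝ⁻.
x=-1.4: |R|=0.2364
R=1: x+25/77x²=0 ⇒ x=−77/25=-3.0800; min R=1−1/(4·25/77)=0.2300>−1
Confirm numerically:
  x=-2.767: |R|=0.71881 <1
  x=-2.233: |R|=0.38592 <1
  x=-1.543: |R|=0.23000 <1
  x=-3.456: |R|=1.42190 >1
  x=-3.432: |R|=1.39223 >1
  x=-3.292: |R|=1.22659 >1
So |R|<1 on (-3.0800, 0).

(-3.0800,0); λ=-3 ⇒ h* = (77/25)/3 = 1.0267.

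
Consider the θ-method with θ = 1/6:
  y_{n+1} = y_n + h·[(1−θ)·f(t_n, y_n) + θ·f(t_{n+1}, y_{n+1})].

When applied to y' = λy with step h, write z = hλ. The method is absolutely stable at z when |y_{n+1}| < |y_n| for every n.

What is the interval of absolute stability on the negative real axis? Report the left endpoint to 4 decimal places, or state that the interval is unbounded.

On y'=λy, z=hλ:
  y_{n+1} = y_n + z·[5/6·y_n + 1/6·y_{n+1}] ⇒ (1 − 1/6z)y_{n+1} = (1 + 5/6z)y_n
  R(z) = (1 + 5/6z)/(1 − 1/6z).

Solve |R(x)|<1 on ℝ⁻.
x=-1.43: |R|=0.1548
R=−1: 1+5/6x = −1+1/6x ⇒ -2/3x=2 ⇒ x=2/(-2/3)=-3.0000
Confirm numerically:
  x=-2.839: |R|=0.92714 <1
  x=-2.748: |R|=0.88477 <1
  x=-1.779: |R|=0.37216 <1
  x=-3.569: |R|=1.23785 >1
  x=-3.090: |R|=1.03960 >1
  x=-3.055: |R|=1.02430 >1
So |R|<1 on (-3.0000, 0).

(-3.0000, 0).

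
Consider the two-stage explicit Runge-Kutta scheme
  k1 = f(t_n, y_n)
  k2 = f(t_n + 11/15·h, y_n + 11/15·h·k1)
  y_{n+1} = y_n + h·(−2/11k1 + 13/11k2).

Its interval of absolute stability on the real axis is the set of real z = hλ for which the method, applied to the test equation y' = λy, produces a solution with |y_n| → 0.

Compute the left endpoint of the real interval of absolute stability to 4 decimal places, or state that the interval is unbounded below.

left endpoint -1.1538.

On y'=λy, z=hλ:
  k1=λy_n ⇒ h·k1=z·y_n;  k2=λ(1+11/15z)y_n ⇒ h·k2=z(1+11/15z)y_n
  y_{n+1}/y_n = 1 − 2/11z + 13/11z(1+11/15z) = 1 + z + 13/15z²
  Hence R(z) = 1 + z + 13/15z².

Find x<0 with |R(x)|<1.
x=-1.12: |R|=0.9671
R=1: x+13/15x²=0 ⇒ x=−15/13=-1.1538; min R=1−1/(4·13/15)=0.7115>−1
Confirm numerically:
  x=-0.634: |R|=0.71436 <1
  x=-0.575: |R|=0.71154 <1
  x=-0.560: |R|=0.71179 <1
  x=-1.227: |R|=1.07779 >1
  x=-1.224: |R|=1.07442 >1
  x=-1.190: |R|=1.03729 >1
So |R|<1 on (-1.1538, 0).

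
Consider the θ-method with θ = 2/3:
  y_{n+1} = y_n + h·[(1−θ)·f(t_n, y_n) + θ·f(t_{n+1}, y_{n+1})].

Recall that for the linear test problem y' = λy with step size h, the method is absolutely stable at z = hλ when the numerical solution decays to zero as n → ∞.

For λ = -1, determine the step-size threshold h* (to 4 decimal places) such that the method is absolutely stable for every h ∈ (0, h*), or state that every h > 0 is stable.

interval (−∞, 0). Any h>0 works for λ=-1.

Set f=λy, z=hλ:
  y_{n+1} = y_n + z·[1/3·y_n + 2/3·y_{n+1}] ⇒ (1 − 2/3z)y_{n+1} = (1 + 1/3z)y_n
  R(z) = (1 + 1/3z)/(1 − 2/3z).

Find x<0 with |R(x)|<1.
x=-0.97: |R|=0.4109
x=-2: |R|=0.1429
x=-10: |R|=0.3043
x=-100: |R|=0.4778
θ=2/3≥1/2 ⇒ |1+1/3x|<|1−2/3x| ∀x<0 ⇒ unbounded interval.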